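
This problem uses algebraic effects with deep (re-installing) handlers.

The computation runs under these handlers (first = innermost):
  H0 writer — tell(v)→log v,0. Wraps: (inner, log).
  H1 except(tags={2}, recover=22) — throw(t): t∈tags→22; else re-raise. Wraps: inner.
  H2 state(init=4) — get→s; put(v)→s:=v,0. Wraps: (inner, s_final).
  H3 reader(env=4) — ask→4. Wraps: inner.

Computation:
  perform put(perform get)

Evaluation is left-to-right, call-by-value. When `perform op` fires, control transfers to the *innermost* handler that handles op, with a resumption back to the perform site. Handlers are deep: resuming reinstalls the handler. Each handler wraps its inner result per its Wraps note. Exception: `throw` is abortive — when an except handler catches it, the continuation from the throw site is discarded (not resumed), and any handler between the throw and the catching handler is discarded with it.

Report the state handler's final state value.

Evaluation trace:
get @ H2 ⇒ 4
put(4) @ H2 ⇒ s:=4
H0 returns (0, ())
H1 returns (0, ())
H2 returns ((0, ()), 4)
H3 returns ((0, ()), 4)
= ((0, ()), 4)

Answer: 4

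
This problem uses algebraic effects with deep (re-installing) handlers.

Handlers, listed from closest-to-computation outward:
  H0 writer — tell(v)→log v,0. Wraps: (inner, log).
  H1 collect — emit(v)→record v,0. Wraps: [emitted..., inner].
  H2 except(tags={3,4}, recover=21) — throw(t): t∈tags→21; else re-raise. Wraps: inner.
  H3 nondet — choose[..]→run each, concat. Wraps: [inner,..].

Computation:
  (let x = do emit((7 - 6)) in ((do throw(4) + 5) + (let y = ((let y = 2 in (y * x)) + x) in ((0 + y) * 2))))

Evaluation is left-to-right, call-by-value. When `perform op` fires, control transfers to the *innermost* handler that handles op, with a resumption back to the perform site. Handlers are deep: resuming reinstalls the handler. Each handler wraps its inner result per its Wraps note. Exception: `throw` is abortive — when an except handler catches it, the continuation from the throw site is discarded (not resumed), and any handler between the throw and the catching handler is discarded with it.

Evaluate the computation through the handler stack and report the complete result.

Working:
emit(1) @ H1 ⇒ out+=1
throw(4) @ H2 caught ⇒ 21
H3 returns [21]
= [21]

Answer: [21]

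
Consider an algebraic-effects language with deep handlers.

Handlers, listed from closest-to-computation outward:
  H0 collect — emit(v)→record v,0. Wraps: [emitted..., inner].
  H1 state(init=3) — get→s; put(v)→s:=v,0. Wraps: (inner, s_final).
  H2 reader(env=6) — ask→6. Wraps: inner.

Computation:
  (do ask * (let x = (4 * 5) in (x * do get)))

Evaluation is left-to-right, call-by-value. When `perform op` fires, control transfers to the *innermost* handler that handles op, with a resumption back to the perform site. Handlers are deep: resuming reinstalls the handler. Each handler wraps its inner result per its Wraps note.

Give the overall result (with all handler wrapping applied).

Answer: ([360], 3)

Working:
ask @ H2 ⇒ 6
get @ H1 ⇒ 3
H0 returns [360]
H1 returns ([360], 3)
H2 returns ([360], 3)
= ([360], 3)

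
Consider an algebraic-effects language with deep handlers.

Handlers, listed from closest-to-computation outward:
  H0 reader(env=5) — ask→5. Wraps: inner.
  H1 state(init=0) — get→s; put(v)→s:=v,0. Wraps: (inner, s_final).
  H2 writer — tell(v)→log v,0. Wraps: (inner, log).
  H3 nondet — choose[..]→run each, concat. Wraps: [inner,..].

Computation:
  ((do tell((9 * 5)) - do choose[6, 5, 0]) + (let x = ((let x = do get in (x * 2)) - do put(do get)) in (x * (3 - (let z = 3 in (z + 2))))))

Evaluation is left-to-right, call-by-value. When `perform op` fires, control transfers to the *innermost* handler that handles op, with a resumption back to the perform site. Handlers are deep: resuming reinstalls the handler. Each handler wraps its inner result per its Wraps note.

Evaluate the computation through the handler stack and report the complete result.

Working:
tell(45) @ H2 ⇒ log+=45
choose[6, 5, 0] @ H3
  branch[0] choose=6:
    get @ H1 ⇒ 0
    get @ H1 ⇒ 0
    put(0) @ H1 ⇒ s:=0
    H0 returns -6
    H1 returns (-6, 0)
    H2 returns ((-6, 0), (45))
    H3 returns [((-6, 0), (45))]
  branch[1] choose=5:
    get @ H1 ⇒ 0
    get @ H1 ⇒ 0
    put(0) @ H1 ⇒ s:=0
    H0 returns -5
    H1 returns (-5, 0)
    H2 returns ((-5, 0), (45))
    H3 returns [((-5, 0), (45))]
  branch[2] choose=0:
    get @ H1 ⇒ 0
    get @ H1 ⇒ 0
    put(0) @ H1 ⇒ s:=0
    H0 returns 0
    H1 returns (0, 0)
    H2 returns ((0, 0), (45))
    H3 returns [((0, 0), (45))]
= [((-6, 0), (45)), ((-5, 0), (45)), ((0, 0), (45))]

Answer: [((-6, 0), (45)), ((-5, 0), (45)), ((0, 0), (45))]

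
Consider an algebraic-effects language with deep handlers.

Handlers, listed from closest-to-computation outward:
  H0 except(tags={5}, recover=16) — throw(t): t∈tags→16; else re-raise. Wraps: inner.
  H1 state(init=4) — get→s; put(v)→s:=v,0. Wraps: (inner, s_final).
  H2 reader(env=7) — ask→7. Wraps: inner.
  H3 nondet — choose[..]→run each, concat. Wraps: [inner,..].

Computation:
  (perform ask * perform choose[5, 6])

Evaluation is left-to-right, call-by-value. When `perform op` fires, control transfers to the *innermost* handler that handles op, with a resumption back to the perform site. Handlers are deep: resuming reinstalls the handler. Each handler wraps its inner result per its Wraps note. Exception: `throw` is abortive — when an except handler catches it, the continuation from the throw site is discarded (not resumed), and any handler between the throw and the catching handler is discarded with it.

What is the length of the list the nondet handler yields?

Answer: 2

Step-by-step:
ask @ H2 ⇒ 7
choose[5, 6] @ H3
  branch[0] choose=5:
    H0 returns 35
    H1 returns (35, 4)
    H2 returns (35, 4)
    H3 returns [(35, 4)]
  branch[1] choose=6:
    H0 returns 42
    H1 returns (42, 4)
    H2 returns (42, 4)
    H3 returns [(42, 4)]
= [(35, 4), (42, 4)]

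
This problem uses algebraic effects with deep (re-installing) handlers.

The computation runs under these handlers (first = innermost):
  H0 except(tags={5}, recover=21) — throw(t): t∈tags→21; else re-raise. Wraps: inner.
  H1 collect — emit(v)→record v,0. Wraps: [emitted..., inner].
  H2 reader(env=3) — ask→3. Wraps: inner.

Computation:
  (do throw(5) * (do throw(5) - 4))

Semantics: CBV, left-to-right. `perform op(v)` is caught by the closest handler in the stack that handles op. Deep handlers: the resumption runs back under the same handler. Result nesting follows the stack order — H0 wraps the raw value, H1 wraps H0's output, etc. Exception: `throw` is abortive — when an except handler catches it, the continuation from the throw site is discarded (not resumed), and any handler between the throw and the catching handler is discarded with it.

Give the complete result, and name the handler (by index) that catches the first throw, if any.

Evaluation trace:
throw(5) @ H0 caught ⇒ 21
H1 returns [21]
H2 returns [21]
= [21]

Answer: [21] ; first throw caught by: H0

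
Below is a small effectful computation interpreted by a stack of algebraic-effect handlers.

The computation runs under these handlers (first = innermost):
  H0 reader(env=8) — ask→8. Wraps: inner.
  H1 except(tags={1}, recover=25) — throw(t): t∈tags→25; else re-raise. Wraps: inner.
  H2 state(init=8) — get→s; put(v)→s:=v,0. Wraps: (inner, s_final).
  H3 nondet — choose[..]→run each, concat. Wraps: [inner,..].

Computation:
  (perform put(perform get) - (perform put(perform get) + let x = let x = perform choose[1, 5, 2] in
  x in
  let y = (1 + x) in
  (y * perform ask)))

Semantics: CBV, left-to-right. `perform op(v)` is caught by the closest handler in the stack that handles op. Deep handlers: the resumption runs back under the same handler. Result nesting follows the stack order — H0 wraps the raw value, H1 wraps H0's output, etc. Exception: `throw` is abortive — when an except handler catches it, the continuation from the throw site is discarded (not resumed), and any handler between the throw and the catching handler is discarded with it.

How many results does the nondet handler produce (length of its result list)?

Evaluation trace:
get @ H2 ⇒ 8
put(8) @ H2 ⇒ s:=8
get @ H2 ⇒ 8
put(8) @ H2 ⇒ s:=8
choose[1, 5, 2] @ H3
  branch[0] choose=1:
    ask @ H0 ⇒ 8
    H0 returns -16
    H1 returns -16
    H2 returns (-16, 8)
    H3 returns [(-16, 8)]
  branch[1] choose=5:
    ask @ H0 ⇒ 8
    H0 returns -48
    H1 returns -48
    H2 returns (-48, 8)
    H3 returns [(-48, 8)]
  branch[2] choose=2:
    ask @ H0 ⇒ 8
    H0 returns -24
    H1 returns -24
    H2 returns (-24, 8)
    H3 returns [(-24, 8)]
= [(-16, 8), (-48, 8), (-24, 8)]

Answer: 3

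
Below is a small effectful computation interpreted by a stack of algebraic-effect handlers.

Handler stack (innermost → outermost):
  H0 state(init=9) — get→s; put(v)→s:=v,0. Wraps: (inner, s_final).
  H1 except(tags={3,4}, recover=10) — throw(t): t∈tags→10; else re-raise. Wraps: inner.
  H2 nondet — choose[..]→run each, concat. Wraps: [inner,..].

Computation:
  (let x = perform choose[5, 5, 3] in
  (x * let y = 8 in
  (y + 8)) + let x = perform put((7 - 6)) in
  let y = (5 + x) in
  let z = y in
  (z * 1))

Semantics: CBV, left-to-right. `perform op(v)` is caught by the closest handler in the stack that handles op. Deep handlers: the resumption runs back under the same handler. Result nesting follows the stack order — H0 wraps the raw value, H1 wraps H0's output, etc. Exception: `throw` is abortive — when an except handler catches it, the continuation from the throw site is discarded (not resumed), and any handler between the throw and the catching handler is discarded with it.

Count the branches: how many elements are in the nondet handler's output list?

Answer: 3

Evaluation trace:
choose[5, 5, 3] @ H2
  branch[0] choose=5:
    put(1) @ H0 ⇒ s:=1
    H0 returns (85, 1)
    H1 returns (85, 1)
    H2 returns [(85, 1)]
  branch[1] choose=5:
    put(1) @ H0 ⇒ s:=1
    H0 returns (85, 1)
    H1 returns (85, 1)
    H2 returns [(85, 1)]
  branch[2] choose=3:
    put(1) @ H0 ⇒ s:=1
    H0 returns (53, 1)
    H1 returns (53, 1)
    H2 returns [(53, 1)]
= [(85, 1), (85, 1), (53, 1)]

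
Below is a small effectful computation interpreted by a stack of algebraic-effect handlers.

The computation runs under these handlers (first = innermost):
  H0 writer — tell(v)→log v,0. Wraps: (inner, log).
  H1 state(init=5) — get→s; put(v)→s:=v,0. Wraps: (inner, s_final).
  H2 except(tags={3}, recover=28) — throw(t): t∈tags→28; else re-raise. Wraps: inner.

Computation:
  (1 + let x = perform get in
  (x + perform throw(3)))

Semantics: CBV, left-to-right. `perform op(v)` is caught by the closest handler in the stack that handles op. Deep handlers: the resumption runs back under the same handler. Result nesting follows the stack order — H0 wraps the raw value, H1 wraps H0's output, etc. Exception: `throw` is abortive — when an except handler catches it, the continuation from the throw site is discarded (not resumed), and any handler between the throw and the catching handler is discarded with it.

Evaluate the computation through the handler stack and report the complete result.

Evaluation trace:
get @ H1 ⇒ 5
throw(3) @ H2 caught ⇒ 28
= 28

Answer: 28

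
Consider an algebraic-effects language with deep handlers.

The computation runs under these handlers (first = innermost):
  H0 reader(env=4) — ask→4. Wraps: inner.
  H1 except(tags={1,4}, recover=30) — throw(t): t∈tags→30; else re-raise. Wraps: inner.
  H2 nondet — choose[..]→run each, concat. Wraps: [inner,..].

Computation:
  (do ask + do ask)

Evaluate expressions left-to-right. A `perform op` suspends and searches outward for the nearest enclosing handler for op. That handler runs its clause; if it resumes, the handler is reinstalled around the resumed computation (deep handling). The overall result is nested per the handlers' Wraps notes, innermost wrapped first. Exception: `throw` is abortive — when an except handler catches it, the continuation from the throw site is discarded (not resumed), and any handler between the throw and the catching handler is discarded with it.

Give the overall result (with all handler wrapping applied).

Answer: [8]

Working:
ask @ H0 ⇒ 4
ask @ H0 ⇒ 4
H0 returns 8
H1 returns 8
H2 returns [8]
= [8]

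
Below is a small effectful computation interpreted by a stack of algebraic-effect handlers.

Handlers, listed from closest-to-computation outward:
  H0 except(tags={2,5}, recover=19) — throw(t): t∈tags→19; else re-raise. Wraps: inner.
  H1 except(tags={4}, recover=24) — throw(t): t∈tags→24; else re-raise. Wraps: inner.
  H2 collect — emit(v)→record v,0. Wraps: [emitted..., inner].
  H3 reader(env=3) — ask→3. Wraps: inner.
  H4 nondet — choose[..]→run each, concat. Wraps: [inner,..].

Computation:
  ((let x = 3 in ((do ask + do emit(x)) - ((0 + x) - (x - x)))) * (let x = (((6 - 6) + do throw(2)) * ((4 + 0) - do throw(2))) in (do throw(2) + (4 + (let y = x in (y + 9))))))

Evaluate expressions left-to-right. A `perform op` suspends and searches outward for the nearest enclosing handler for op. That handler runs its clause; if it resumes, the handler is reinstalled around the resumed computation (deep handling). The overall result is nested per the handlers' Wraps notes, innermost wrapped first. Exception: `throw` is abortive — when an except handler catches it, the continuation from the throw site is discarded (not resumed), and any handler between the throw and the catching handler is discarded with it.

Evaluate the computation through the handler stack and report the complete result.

Answer: [[3, 19]]

Step-by-step:
ask @ H3 ⇒ 3
emit(3) @ H2 ⇒ out+=3
throw(2) @ H0 caught ⇒ 19
H1 returns 19
H2 returns [3, 19]
H3 returns [3, 19]
H4 returns [[3, 19]]
= [[3, 19]]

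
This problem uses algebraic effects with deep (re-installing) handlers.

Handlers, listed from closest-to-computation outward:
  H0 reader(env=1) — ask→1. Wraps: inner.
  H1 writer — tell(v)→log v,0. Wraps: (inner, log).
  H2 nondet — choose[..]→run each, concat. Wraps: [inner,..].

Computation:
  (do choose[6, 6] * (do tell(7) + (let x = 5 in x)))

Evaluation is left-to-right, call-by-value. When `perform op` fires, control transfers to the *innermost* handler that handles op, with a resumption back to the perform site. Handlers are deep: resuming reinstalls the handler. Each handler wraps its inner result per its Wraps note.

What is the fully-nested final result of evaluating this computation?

Answer: [(30, (7)), (30, (7))]

Evaluation trace:
choose[6, 6] @ H2
  branch[0] choose=6:
    tell(7) @ H1 ⇒ log+=7
    H0 returns 30
    H1 returns (30, (7))
    H2 returns [(30, (7))]
  branch[1] choose=6:
    tell(7) @ H1 ⇒ log+=7
    H0 returns 30
    H1 returns (30, (7))
    H2 returns [(30, (7))]
= [(30, (7)), (30, (7))]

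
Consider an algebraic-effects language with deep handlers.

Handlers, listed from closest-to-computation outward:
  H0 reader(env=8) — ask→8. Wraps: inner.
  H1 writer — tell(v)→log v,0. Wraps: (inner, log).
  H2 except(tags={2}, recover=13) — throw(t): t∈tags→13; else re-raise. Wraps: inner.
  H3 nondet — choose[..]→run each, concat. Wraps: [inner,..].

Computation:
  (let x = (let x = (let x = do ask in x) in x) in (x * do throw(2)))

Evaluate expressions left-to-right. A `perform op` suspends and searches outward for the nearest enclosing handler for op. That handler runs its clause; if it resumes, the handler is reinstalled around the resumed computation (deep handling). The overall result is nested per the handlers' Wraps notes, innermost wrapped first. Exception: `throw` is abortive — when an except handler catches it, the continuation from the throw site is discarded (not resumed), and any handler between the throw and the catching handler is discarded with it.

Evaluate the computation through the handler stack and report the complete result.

Working:
ask @ H0 ⇒ 8
throw(2) @ H2 caught ⇒ 13
H3 returns [13]
= [13]

Answer: [13]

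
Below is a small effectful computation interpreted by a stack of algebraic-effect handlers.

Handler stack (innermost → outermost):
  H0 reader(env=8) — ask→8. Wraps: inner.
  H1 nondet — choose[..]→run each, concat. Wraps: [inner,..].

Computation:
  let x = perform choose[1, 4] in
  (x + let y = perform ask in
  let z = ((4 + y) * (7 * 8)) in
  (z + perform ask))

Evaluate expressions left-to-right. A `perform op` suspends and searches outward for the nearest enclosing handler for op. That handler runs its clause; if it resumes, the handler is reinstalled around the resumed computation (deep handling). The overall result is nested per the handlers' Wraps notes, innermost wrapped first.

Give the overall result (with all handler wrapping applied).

Evaluation trace:
choose[1, 4] @ H1
  branch[0] choose=1:
    ask @ H0 ⇒ 8
    ask @ H0 ⇒ 8
    H0 returns 681
    H1 returns [681]
  branch[1] choose=4:
    ask @ H0 ⇒ 8
    ask @ H0 ⇒ 8
    H0 returns 684
    H1 returns [684]
= [681, 684]

Answer: [681, 684]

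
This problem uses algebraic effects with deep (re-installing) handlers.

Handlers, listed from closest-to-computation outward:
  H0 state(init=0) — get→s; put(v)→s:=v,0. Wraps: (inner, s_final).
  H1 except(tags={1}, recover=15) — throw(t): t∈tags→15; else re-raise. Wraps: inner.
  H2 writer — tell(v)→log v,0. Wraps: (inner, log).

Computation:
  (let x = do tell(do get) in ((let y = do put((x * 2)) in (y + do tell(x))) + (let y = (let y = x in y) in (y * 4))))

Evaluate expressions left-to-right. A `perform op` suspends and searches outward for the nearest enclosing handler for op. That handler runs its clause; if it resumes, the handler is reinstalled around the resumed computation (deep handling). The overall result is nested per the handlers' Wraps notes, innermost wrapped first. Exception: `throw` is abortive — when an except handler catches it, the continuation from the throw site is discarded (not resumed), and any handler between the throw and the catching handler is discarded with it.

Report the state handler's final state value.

Step-by-step:
get @ H0 ⇒ 0
tell(0) @ H2 ⇒ log+=0
put(0) @ H0 ⇒ s:=0
tell(0) @ H2 ⇒ log+=0
H0 returns (0, 0)
H1 returns (0, 0)
H2 returns ((0, 0), (0, 0))
= ((0, 0), (0, 0))

Answer: 0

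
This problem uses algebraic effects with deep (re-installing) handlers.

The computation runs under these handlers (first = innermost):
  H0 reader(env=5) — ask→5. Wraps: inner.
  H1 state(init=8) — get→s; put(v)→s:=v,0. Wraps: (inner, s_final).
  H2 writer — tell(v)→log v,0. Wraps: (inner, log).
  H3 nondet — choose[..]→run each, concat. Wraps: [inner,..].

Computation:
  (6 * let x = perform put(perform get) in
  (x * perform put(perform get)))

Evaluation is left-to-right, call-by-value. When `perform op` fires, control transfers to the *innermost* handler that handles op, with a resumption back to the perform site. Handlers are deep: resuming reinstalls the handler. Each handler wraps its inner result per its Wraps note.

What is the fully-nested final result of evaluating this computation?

Step-by-step:
get @ H1 ⇒ 8
put(8) @ H1 ⇒ s:=8
get @ H1 ⇒ 8
put(8) @ H1 ⇒ s:=8
H0 returns 0
H1 returns (0, 8)
H2 returns ((0, 8), ())
H3 returns [((0, 8), ())]
= [((0, 8), ())]

Answer: [((0, 8), ())]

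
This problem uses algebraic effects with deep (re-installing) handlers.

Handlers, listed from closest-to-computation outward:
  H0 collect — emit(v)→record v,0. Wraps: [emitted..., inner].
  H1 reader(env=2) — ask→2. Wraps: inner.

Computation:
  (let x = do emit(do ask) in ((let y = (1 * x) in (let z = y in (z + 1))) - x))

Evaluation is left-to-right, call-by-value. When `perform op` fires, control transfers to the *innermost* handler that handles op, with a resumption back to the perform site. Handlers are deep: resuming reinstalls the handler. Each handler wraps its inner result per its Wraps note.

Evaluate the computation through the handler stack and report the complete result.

Answer: [2, 1]

Evaluation trace:
ask @ H1 ⇒ 2
emit(2) @ H0 ⇒ out+=2
H0 returns [2, 1]
H1 returns [2, 1]
= [2, 1]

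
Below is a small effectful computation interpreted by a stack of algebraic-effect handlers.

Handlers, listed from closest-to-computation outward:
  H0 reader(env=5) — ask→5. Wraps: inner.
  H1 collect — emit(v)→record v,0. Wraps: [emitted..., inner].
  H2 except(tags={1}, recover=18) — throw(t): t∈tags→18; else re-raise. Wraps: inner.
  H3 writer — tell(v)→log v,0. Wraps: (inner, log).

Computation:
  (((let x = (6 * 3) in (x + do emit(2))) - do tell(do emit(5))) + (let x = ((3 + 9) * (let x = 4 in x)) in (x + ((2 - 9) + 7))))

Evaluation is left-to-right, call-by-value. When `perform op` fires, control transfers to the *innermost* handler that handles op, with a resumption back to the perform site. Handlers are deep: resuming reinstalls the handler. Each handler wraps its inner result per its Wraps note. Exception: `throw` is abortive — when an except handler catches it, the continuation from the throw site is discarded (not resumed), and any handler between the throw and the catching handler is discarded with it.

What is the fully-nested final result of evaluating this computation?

Step-by-step:
emit(2) @ H1 ⇒ out+=2
emit(5) @ H1 ⇒ out+=5
tell(0) @ H3 ⇒ log+=0
H0 returns 66
H1 returns [2, 5, 66]
H2 returns [2, 5, 66]
H3 returns ([2, 5, 66], (0))
= ([2, 5, 66], (0))

Answer: ([2, 5, 66], (0))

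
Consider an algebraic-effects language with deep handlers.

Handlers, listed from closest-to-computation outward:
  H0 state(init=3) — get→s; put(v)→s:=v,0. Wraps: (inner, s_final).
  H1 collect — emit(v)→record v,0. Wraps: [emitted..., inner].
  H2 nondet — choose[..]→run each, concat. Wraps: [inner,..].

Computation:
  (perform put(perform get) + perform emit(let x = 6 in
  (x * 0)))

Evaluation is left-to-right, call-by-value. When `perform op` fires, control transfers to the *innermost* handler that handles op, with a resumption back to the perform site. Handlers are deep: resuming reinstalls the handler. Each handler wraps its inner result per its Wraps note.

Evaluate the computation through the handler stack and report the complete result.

Step-by-step:
get @ H0 ⇒ 3
put(3) @ H0 ⇒ s:=3
emit(0) @ H1 ⇒ out+=0
H0 returns (0, 3)
H1 returns [0, (0, 3)]
H2 returns [[0, (0, 3)]]
= [[0, (0, 3)]]

Answer: [[0, (0, 3)]]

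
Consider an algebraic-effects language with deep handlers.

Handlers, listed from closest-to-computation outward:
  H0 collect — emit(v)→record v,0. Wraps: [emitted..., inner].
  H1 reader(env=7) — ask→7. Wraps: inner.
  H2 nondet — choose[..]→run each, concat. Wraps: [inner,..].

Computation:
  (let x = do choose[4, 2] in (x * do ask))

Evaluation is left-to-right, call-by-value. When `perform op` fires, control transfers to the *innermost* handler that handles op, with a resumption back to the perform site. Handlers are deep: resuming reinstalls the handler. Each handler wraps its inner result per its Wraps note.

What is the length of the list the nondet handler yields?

Working:
choose[4, 2] @ H2
  branch[0] choose=4:
    ask @ H1 ⇒ 7
    H0 returns [28]
    H1 returns [28]
    H2 returns [[28]]
  branch[1] choose=2:
    ask @ H1 ⇒ 7
    H0 returns [14]
    H1 returns [14]
    H2 returns [[14]]
= [[28], [14]]

Answer: 2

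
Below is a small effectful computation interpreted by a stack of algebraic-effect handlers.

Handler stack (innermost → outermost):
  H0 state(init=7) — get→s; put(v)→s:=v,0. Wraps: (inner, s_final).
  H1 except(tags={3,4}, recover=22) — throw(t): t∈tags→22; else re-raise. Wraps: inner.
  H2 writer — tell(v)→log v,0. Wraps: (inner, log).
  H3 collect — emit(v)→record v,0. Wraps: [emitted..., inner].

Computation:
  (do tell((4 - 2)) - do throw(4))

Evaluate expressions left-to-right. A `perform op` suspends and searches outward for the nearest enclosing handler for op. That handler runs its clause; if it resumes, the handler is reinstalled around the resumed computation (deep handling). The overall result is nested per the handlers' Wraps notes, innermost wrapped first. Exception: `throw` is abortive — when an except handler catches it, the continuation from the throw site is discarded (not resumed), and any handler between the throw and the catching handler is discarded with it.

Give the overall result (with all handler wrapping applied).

Evaluation trace:
tell(2) @ H2 ⇒ log+=2
throw(4) @ H1 caught ⇒ 22
H2 returns (22, (2))
H3 returns [(22, (2))]
= [(22, (2))]

Answer: [(22, (2))]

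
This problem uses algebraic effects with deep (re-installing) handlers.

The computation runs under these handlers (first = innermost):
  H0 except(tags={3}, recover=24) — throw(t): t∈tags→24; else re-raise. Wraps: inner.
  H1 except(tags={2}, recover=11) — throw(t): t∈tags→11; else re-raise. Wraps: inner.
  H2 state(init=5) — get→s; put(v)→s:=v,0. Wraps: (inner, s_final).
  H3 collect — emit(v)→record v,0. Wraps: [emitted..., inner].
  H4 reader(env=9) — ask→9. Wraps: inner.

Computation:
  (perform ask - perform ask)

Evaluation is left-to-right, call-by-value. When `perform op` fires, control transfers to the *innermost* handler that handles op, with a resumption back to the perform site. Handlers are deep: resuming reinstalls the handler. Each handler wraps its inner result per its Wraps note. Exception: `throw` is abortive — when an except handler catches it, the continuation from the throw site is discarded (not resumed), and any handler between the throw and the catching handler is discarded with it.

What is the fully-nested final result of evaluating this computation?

Working:
ask @ H4 ⇒ 9
ask @ H4 ⇒ 9
H0 returns 0
H1 returns 0
H2 returns (0, 5)
H3 returns [(0, 5)]
H4 returns [(0, 5)]
= [(0, 5)]

Answer: [(0, 5)]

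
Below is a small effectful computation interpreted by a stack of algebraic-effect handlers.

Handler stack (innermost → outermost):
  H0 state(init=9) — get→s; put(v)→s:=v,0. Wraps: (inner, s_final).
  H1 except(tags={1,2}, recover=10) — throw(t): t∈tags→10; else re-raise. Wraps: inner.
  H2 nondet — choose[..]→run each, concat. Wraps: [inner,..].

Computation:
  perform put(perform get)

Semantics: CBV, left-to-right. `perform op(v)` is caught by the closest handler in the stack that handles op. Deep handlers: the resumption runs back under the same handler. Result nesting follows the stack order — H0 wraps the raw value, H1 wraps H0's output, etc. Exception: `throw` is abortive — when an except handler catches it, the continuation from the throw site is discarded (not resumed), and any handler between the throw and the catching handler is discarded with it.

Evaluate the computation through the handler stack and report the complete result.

Answer: [(0, 9)]

Evaluation trace:
get @ H0 ⇒ 9
put(9) @ H0 ⇒ s:=9
H0 returns (0, 9)
H1 returns (0, 9)
H2 returns [(0, 9)]
= [(0, 9)]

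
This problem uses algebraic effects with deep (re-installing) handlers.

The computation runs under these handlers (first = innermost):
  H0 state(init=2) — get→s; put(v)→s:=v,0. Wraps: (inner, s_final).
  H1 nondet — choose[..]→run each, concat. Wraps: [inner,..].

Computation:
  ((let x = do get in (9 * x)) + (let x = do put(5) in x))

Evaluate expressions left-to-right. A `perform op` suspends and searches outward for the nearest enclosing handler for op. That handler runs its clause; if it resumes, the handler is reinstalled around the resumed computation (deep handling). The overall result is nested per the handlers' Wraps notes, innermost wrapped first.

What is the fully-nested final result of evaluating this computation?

Answer: [(18, 5)]

Working:
get @ H0 ⇒ 2
put(5) @ H0 ⇒ s:=5
H0 returns (18, 5)
H1 returns [(18, 5)]
= [(18, 5)]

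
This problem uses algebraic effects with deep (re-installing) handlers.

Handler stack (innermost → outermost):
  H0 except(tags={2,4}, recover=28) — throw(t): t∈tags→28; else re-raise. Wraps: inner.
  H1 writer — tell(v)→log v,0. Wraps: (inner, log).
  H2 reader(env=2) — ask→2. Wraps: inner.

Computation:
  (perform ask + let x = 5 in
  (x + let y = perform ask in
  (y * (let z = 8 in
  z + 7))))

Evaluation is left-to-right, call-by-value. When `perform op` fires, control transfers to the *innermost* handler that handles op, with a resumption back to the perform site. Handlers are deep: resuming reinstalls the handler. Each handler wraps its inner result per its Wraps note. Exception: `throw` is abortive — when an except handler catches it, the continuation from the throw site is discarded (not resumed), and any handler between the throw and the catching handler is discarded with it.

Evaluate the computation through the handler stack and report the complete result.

Working:
ask @ H2 ⇒ 2
ask @ H2 ⇒ 2
H0 returns 37
H1 returns (37, ())
H2 returns (37, ())
= (37, ())

Answer: (37, ())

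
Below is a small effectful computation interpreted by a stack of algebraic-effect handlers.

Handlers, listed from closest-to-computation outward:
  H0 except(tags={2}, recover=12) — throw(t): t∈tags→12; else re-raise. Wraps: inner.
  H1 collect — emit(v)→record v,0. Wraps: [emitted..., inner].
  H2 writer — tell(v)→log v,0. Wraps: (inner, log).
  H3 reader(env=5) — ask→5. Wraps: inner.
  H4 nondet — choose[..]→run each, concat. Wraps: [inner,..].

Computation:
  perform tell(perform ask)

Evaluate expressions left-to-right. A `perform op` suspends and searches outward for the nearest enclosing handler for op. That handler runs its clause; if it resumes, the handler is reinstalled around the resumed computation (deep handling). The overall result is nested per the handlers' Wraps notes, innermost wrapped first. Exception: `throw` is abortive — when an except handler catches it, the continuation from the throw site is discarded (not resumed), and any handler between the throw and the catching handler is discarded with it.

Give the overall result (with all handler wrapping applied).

Answer: [([0], (5))]

Working:
ask @ H3 ⇒ 5
tell(5) @ H2 ⇒ log+=5
H0 returns 0
H1 returns [0]
H2 returns ([0], (5))
H3 returns ([0], (5))
H4 returns [([0], (5))]
= [([0], (5))]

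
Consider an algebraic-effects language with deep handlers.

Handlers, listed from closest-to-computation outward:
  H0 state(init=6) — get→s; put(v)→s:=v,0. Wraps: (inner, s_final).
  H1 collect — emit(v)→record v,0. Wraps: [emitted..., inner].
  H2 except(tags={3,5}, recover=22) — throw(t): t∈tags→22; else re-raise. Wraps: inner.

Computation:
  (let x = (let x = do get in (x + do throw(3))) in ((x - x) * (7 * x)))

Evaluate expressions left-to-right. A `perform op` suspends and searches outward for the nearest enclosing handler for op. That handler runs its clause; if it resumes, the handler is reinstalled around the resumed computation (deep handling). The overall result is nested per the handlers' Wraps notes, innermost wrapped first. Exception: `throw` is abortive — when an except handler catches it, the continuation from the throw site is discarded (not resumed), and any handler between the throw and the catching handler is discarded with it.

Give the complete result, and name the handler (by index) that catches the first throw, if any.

Step-by-step:
get @ H0 ⇒ 6
throw(3) @ H2 caught ⇒ 22
= 22

Answer: 22 ; first throw caught by: H2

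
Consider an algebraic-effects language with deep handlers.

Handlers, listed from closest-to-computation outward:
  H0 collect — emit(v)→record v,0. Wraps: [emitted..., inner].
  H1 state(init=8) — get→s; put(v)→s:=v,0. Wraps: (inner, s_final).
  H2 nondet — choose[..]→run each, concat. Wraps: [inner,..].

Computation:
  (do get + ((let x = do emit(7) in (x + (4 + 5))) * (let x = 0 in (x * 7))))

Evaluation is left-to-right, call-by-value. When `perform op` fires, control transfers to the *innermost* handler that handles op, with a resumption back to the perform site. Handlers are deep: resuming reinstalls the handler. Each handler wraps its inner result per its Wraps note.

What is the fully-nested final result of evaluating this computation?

Evaluation trace:
get @ H1 ⇒ 8
emit(7) @ H0 ⇒ out+=7
H0 returns [7, 8]
H1 returns ([7, 8], 8)
H2 returns [([7, 8], 8)]
= [([7, 8], 8)]

Answer: [([7, 8], 8)]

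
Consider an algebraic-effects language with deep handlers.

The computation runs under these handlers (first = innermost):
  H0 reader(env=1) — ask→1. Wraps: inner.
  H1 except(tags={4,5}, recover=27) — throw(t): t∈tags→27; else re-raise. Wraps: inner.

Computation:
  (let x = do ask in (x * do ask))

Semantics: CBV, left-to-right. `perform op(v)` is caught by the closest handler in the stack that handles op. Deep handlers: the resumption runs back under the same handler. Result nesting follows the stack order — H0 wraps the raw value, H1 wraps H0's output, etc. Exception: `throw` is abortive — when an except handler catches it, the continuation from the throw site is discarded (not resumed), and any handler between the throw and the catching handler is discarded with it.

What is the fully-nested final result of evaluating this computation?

Step-by-step:
ask @ H0 ⇒ 1
ask @ H0 ⇒ 1
H0 returns 1
H1 returns 1
= 1

Answer: 1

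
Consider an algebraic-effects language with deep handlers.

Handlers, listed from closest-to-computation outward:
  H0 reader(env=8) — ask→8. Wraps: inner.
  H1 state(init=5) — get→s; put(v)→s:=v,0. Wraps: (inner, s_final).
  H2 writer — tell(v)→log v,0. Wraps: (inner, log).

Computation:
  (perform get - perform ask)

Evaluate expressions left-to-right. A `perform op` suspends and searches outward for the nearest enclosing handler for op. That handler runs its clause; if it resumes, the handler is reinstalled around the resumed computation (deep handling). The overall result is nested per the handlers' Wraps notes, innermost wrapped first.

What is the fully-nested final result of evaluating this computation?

Step-by-step:
get @ H1 ⇒ 5
ask @ H0 ⇒ 8
H0 returns -3
H1 returns (-3, 5)
H2 returns ((-3, 5), ())
= ((-3, 5), ())

Answer: ((-3, 5), ())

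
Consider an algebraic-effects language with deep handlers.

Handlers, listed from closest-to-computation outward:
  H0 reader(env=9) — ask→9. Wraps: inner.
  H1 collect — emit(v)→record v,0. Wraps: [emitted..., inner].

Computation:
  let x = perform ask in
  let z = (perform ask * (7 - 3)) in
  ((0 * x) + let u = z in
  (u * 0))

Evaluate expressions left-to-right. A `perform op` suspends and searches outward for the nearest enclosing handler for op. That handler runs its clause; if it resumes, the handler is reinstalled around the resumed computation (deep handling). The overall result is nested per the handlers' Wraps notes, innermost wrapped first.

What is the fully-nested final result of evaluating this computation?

Working:
ask @ H0 ⇒ 9
ask @ H0 ⇒ 9
H0 returns 0
H1 returns [0]
= [0]

Answer: [0]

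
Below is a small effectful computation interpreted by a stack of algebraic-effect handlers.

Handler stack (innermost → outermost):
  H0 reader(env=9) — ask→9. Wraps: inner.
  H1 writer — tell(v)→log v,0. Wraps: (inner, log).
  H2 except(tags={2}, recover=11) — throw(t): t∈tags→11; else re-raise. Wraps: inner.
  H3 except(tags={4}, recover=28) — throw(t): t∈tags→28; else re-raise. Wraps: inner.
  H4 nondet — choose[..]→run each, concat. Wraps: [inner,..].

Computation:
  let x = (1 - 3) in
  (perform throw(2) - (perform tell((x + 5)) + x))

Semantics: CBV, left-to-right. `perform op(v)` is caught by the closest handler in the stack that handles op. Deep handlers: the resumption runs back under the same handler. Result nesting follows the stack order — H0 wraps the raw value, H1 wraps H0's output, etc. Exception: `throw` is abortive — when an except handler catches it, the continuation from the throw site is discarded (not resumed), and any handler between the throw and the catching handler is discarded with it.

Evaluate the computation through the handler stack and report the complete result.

Answer: [11]

Working:
throw(2) @ H2 caught ⇒ 11
H3 returns 11
H4 returns [11]
= [11]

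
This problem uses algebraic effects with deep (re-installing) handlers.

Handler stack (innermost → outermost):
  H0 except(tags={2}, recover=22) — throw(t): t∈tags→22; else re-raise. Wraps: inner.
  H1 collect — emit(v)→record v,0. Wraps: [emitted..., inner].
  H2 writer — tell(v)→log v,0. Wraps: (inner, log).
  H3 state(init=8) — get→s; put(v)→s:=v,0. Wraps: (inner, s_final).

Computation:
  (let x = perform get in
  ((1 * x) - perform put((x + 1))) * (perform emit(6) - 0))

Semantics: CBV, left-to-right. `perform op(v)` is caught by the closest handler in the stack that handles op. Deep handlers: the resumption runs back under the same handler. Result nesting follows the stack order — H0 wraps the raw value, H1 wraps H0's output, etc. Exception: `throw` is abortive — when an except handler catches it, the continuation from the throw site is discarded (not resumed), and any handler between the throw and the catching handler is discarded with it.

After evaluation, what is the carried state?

Answer: 9

Step-by-step:
get @ H3 ⇒ 8
put(9) @ H3 ⇒ s:=9
emit(6) @ H1 ⇒ out+=6
H0 returns 0
H1 returns [6, 0]
H2 returns ([6, 0], ())
H3 returns (([6, 0], ()), 9)
= (([6, 0], ()), 9)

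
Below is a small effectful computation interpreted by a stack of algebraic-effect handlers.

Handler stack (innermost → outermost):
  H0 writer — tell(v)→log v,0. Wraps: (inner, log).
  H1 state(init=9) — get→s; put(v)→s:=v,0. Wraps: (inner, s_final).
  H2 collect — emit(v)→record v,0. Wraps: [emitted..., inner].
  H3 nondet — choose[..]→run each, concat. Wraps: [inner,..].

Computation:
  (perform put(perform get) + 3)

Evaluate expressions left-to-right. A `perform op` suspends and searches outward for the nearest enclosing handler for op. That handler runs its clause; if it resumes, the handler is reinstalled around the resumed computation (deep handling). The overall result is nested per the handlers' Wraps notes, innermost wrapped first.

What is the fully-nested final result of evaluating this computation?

Step-by-step:
get @ H1 ⇒ 9
put(9) @ H1 ⇒ s:=9
H0 returns (3, ())
H1 returns ((3, ()), 9)
H2 returns [((3, ()), 9)]
H3 returns [[((3, ()), 9)]]
= [[((3, ()), 9)]]

Answer: [[((3, ()), 9)]]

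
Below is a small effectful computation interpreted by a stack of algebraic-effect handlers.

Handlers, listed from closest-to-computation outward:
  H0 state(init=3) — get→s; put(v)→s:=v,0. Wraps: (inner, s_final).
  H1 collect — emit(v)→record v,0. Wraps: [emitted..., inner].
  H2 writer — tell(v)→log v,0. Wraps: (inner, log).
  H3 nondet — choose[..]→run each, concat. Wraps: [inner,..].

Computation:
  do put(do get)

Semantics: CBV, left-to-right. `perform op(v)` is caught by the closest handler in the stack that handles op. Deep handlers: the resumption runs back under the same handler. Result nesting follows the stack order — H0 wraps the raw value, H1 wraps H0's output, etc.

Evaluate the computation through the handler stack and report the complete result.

Working:
get @ H0 ⇒ 3
put(3) @ H0 ⇒ s:=3
H0 returns (0, 3)
H1 returns [(0, 3)]
H2 returns ([(0, 3)], ())
H3 returns [([(0, 3)], ())]
= [([(0, 3)], ())]

Answer: [([(0, 3)], ())]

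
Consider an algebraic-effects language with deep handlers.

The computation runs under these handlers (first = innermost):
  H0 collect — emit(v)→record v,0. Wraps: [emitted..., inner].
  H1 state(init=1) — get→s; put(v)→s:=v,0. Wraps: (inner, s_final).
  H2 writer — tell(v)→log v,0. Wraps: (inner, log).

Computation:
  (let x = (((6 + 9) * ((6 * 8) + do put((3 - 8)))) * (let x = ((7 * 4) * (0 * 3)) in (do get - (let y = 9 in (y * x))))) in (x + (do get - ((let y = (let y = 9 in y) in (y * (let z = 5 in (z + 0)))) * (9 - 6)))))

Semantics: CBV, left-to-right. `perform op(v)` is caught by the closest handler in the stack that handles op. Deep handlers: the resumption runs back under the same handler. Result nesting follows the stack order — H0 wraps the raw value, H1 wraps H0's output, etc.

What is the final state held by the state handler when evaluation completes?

Answer: -5

Working:
put(-5) @ H1 ⇒ s:=-5
get @ H1 ⇒ -5
get @ H1 ⇒ -5
H0 returns [-3740]
H1 returns ([-3740], -5)
H2 returns (([-3740], -5), ())
= (([-3740], -5), ())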